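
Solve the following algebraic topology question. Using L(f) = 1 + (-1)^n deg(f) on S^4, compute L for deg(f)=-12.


On S^4: L(f) = tr(f_0*) + (-1)^4 tr(f_4*) = 1 + (-1)^4 * deg(f).
L(f) = 1 + (-1)^4 * -12 = 1 + -12 = -11

-11


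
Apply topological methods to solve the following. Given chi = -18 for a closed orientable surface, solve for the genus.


chi = 2 - 2g for closed orientable surfaces.
-18 = 2 - 2g
2g = 2 - (-18) = 20
g = 10

10


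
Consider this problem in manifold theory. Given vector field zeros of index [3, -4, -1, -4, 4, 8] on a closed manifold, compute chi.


Poincare-Hopf: chi(M) = sum of indices of zeros.
chi = (3) + (-4) + (-1) + (-4) + (4) + (8) = 6

6


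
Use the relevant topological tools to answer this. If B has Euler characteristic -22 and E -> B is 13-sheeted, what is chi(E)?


For a finite covering: chi(E) = (number of sheets) * chi(B).
chi(E) = 13 * (-22) = -286

-286


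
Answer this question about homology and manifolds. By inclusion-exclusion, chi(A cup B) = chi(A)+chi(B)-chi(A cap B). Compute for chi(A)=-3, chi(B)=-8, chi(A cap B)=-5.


chi(A cup B) = chi(A) + chi(B) - chi(A cap B)
= -3 + (-8) - (-5)
= -6

-6


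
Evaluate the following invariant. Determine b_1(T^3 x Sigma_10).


pi_1(A x B) = pi_1(A) x pi_1(B); rank of abelianization = b_1.
b_1(T^3) = 3, b_1(Sigma_10) = 2*10 = 20.
b_1(product) = 3 + 20 = 23

23


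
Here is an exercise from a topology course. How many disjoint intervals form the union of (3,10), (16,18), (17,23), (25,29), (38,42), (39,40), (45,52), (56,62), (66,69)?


Sort and merge overlapping open intervals.
Merged: (3,10), (16,23), (25,29), (38,42), (45,52), (56,62), (66,69).
Number of components = 7

7


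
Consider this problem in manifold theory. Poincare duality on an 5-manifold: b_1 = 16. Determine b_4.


Poincare duality for closed orientable n-manifolds: b_k = b_{n-k}.
Here n = 5, so b_4 = b_1 = 16

16


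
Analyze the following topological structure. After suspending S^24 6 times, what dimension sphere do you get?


Each suspension raises dimension by 1: Sigma S^n = S^{n+1}.
Sigma^6 S^24 = S^{24+6} = S^30

30


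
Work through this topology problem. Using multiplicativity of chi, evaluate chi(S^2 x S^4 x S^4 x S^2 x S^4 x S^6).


chi is multiplicative: chi(X x Y) = chi(X) chi(Y).
Each even-dim sphere has chi = 2. There are 6 factors.
chi = 2^6 = 64

64


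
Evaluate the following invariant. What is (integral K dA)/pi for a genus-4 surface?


Gauss-Bonnet: integral K dA = 2*pi*chi(M).
chi(Sigma_4) = 2 - 2*4 = -6.
(integral K dA)/pi = 2*chi = 2*(-6) = -12

-12


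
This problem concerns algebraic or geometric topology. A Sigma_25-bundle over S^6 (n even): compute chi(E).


chi(S^6) = 2 (n even), chi(Sigma_25) = 2 - 2*25 = -48.
chi(E) = 2 * (-48) = -96

-96


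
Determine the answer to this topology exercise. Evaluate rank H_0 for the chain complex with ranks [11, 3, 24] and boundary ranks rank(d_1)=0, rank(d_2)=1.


rank H_k = rank(ker d_k) - rank(im d_{k+1}).
rank(ker d_0) = rank(C_0) - rank(d_0) = 11 - 0 = 11.
rank(im d_{0+1}) = 0.
rank H_0 = 11 - 0 = 11

11


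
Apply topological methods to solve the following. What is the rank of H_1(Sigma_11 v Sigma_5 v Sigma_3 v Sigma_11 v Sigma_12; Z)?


For a wedge X v Y: reduced H_k(X v Y) = H_k(X) + H_k(Y).
Each Sigma_g contributes b_1 = 2g.
b_1 = 22 + 10 + 6 + 22 + 24 = 84

84


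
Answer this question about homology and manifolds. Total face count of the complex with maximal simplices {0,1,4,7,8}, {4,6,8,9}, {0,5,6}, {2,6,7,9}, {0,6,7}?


Each maximal simplex on m vertices has 2^m - 1 nonempty faces.
Take the union (dedupe shared faces).
Total distinct faces = 60

60


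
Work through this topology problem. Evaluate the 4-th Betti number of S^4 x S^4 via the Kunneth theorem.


Each S^d has Poincare polynomial 1 + t^d.
The product S^4 x S^4 has Poincare polynomial prod(1+t^d_i).
Expanding: b_0=1, b_4=2, b_8=1.
b_4 = 2

2


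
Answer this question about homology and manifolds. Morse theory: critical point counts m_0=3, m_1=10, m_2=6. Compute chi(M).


Morse theory: chi(M) = sum_k (-1)^k m_k where m_k = #(index-k critical points).
= (3) + (-10) + (6) = -1

-1


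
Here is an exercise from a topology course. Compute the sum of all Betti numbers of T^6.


b_k(T^6) = C(6,k), so the sum over k is sum_k C(6,k) = 2^6.
Total = 2^6 = 64

64


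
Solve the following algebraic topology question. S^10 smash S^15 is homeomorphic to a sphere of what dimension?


S^m ^ S^n = S^{m+n}.
k = 10 + 15 = 25

25


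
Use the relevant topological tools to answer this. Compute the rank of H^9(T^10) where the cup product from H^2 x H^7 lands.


Cup product: H^p x H^q -> H^{p+q}; here p+q = 2+7 = 9.
rank H^k(T^n) = C(n,k).
C(10,9) = 10

10


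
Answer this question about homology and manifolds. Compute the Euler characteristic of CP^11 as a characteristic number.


For any closed oriented manifold, <e(TM),[M]> = chi(M).
chi(CP^11) = 11+1 = 12

12


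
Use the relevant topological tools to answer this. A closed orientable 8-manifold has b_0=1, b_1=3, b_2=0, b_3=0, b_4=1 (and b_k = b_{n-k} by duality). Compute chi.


By Poincare duality b_k = b_{8-k}, so full Betti numbers: b_0=1, b_1=3, b_2=0, b_3=0, b_4=1, b_5=0, b_6=0, b_7=3, b_8=1.
chi = sum (-1)^k b_k = -3

-3


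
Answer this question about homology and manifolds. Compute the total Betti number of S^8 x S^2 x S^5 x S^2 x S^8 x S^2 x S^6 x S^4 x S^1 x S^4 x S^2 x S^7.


Total Betti number is multiplicative under products.
Each S^d (d>=1) has total Betti number 2.
There are 12 sphere factors.
Total = 2^12 = 4096

4096


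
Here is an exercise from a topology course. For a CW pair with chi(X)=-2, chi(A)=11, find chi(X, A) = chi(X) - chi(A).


Relative Euler characteristic: chi(X, A) = chi(X) - chi(A).
= -2 - (11) = -13

-13


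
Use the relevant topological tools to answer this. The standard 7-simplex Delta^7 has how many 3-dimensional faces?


Delta^7 has 7+1 vertices. A 3-face is a choice of 3+1 vertices.
f_3 = C(7+1, 3+1) = C(8,4) = 70

70


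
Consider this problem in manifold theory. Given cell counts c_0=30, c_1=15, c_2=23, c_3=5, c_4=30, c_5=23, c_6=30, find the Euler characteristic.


chi = sum_k (-1)^k c_k.
= (-1)^0*30 + (-1)^1*15 + (-1)^2*23 + (-1)^3*5 + (-1)^4*30 + (-1)^5*23 + (-1)^6*30
= (30) + (-15) + (23) + (-5) + (30) + (-23) + (30)
= 70

70


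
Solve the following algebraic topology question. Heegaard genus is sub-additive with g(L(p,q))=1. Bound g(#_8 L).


Heegaard genus satisfies g(A#B) <= g(A) + g(B).
Each lens space has g = 1.
Upper bound: 8 * 1 = 8

8


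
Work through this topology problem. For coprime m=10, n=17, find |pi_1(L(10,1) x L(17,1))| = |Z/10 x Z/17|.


pi_1(X x Y) = pi_1(X) x pi_1(Y).
pi_1(L(10,1)) = Z/10, pi_1(L(17,1)) = Z/17.
|Z/10 x Z/17| = 10 * 17 = 170

170


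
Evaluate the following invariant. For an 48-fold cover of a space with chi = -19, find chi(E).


For a finite covering: chi(E) = (number of sheets) * chi(B).
chi(E) = 48 * (-19) = -912

-912


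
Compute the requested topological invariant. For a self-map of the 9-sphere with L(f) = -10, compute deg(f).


L(f) = 1 + (-1)^9 deg(f) on S^9.
-10 = 1 + (-1)^9 * deg(f)
(-1)^9 * deg(f) = -11
deg(f) = 11

11


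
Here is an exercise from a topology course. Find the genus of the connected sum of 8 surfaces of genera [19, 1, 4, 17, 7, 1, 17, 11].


Genus is additive under connected sum of orientable surfaces.
g = 19 + 1 + 4 + 17 + 7 + 1 + 17 + 11 = 77

77


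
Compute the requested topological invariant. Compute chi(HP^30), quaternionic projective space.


HP^30 has one cell in each dimension 0, 4, ..., 4*30 (30+1 cells, all even-dim).
chi = 30 + 1 = 31

31


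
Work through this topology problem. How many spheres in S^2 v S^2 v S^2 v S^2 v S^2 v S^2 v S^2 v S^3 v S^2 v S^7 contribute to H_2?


For a wedge of spheres, H_k (k>0) is free on one generator per sphere of dimension k.
Spheres of dimension 2: count = 8.
b_2 = 8

8


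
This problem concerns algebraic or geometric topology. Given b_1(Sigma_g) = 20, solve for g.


For a closed orientable surface: b_1 = 2g.
20 = 2g
g = 20 / 2 = 10

10


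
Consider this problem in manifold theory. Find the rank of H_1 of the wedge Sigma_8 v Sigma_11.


For a wedge: H_1(A v B) = H_1(A) + H_1(B).
b_1(Sigma_8) = 16, b_1(Sigma_11) = 22.
b_1 = 16 + 22 = 38

38


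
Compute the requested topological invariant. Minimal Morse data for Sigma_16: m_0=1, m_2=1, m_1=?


A perfect Morse function has m_k = b_k.
For Sigma_16: b_0=1, b_1=2g=32, b_2=1.
Saddles m_1 = 2g = 32

32


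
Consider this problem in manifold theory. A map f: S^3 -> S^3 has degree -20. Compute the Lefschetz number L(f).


On S^3: L(f) = tr(f_0*) + (-1)^3 tr(f_3*) = 1 + (-1)^3 * deg(f).
L(f) = 1 + (-1)^3 * -20 = 1 + 20 = 21

21


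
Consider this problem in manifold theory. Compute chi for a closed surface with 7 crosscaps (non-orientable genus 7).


For a non-orientable closed surface with k crosscaps: chi = 2 - k.
Here k = 7.
chi = 2 - 7 = -5

-5


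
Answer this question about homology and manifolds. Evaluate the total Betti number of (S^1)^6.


b_k(T^6) = C(6,k), so the sum over k is sum_k C(6,k) = 2^6.
Total = 2^6 = 64

64


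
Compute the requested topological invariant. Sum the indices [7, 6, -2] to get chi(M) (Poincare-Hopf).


Poincare-Hopf: chi(M) = sum of indices of zeros.
chi = (7) + (6) + (-2) = 11

11


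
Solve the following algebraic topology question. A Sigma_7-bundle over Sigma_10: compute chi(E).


For a fiber bundle F -> E -> B (with CW structure): chi(E) = chi(B) * chi(F).
chi(Sigma_10) = -18, chi(Sigma_7) = -12.
chi(E) = (-18) * (-12) = 216

216


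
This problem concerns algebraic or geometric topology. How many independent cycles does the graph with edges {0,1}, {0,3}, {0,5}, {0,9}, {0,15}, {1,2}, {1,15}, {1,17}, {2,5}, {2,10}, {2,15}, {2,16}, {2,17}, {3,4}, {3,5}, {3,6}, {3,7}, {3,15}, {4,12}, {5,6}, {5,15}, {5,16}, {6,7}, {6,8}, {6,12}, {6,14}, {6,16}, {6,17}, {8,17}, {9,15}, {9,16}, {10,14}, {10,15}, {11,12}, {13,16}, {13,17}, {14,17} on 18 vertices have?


b_1 = E - V + (number of components).
E = 37, V = 18, components = 1.
b_1 = 37 - 18 + 1 = 20

20


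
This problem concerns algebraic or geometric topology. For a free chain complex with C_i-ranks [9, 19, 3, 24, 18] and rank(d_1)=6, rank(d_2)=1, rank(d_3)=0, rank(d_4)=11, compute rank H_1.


rank H_k = rank(ker d_k) - rank(im d_{k+1}).
rank(ker d_1) = rank(C_1) - rank(d_1) = 19 - 6 = 13.
rank(im d_{1+1}) = 1.
rank H_1 = 13 - 1 = 12

12


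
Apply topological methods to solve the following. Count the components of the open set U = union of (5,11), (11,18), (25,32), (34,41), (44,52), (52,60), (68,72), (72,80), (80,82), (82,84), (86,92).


Sort and merge overlapping open intervals.
Merged: (5,11), (11,18), (25,32), (34,41), (44,52), (52,60), (68,72), (72,80), (80,82), (82,84), (86,92).
Number of components = 11

11


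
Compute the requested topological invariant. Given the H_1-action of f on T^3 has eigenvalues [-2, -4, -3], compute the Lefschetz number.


For a torus self-map: L(f) = det(I - A) where A acts on H_1.
L(f) = (1--2) * (1--4) * (1--3) = 3 * 5 * 4 = 60

60


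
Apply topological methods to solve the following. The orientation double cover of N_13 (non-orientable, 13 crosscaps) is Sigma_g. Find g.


chi(N_13) = 2 - 13 = -11.
Double cover: chi(Sigma_g) = 2 * chi(N_13) = 2*(-11) = -22.
2 - 2g = -22, so g = (2 - (-22))/2 = 24/2 = 12

12


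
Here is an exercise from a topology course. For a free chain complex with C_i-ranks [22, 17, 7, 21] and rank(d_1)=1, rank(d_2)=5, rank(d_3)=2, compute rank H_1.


rank H_k = rank(ker d_k) - rank(im d_{k+1}).
rank(ker d_1) = rank(C_1) - rank(d_1) = 17 - 1 = 16.
rank(im d_{1+1}) = 5.
rank H_1 = 16 - 5 = 11

11


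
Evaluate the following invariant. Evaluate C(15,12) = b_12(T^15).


By the Kunneth formula, b_k(T^n) = C(n,k).
b_12(T^15) = C(15,12).
C(15,12) = 15!/(12!*3!) = 455

455


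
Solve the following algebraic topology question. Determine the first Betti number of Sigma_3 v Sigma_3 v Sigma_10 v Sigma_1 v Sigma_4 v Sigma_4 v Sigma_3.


For a wedge X v Y: reduced H_k(X v Y) = H_k(X) + H_k(Y).
Each Sigma_g contributes b_1 = 2g.
b_1 = 6 + 6 + 20 + 2 + 8 + 8 + 6 = 56

56


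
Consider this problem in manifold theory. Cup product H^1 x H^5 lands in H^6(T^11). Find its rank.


Cup product: H^p x H^q -> H^{p+q}; here p+q = 1+5 = 6.
rank H^k(T^n) = C(n,k).
C(11,6) = 462

462


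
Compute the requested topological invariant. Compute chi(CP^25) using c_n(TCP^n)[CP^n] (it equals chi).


For any closed oriented manifold, <e(TM),[M]> = chi(M).
chi(CP^25) = 25+1 = 26

26


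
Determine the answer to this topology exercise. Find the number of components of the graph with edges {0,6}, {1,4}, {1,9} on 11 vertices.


Run DFS/union-find over 11 vertices.
V = 11, E = 3.
Number of components = 8

8


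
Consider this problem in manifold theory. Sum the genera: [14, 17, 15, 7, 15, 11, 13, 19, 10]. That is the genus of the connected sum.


Genus is additive under connected sum of orientable surfaces.
g = 14 + 17 + 15 + 7 + 15 + 11 + 13 + 19 + 10 = 121

121


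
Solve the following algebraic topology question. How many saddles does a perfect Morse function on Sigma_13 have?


A perfect Morse function has m_k = b_k.
For Sigma_13: b_0=1, b_1=2g=26, b_2=1.
Saddles m_1 = 2g = 26

26


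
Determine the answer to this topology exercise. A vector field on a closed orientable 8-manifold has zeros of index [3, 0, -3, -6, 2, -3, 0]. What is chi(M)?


Poincare-Hopf: chi(M) = sum of indices of zeros.
chi = (3) + (0) + (-3) + (-6) + (2) + (-3) + (0) = -7

-7


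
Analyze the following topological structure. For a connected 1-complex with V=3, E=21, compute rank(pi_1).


For a connected graph: rank(pi_1) = b_1 = E - V + 1 = 1 - chi.
chi = V - E = 3 - 21 = -18.
rank = 1 - (-18) = 21 - 3 + 1 = 19

19


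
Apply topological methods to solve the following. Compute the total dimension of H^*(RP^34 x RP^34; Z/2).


dim H^*(RP^n; Z/2) = n+1 (one Z/2 in each degree 0..n).
Total Betti number is multiplicative.
Total = (34+1) * (34+1) = 35 * 35 = 1225

1225


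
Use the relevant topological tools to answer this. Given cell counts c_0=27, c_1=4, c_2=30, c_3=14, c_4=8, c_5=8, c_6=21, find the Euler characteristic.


chi = sum_k (-1)^k c_k.
= (-1)^0*27 + (-1)^1*4 + (-1)^2*30 + (-1)^3*14 + (-1)^4*8 + (-1)^5*8 + (-1)^6*21
= (27) + (-4) + (30) + (-14) + (8) + (-8) + (21)
= 60

60


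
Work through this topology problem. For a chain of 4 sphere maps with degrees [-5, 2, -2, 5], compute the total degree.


Degree is multiplicative: deg(composition) = product of degrees.
= (-5) * (2) * (-2) * (5) = 100

100


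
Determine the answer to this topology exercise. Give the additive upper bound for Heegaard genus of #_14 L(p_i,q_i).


Heegaard genus satisfies g(A#B) <= g(A) + g(B).
Each lens space has g = 1.
Upper bound: 14 * 1 = 14

14


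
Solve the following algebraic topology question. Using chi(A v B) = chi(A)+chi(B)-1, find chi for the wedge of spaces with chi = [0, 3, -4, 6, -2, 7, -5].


chi(A v B) = chi(A) + chi(B) - 1 (one point identified).
For 7 spaces: chi = (sum chi_i) - (7 - 1).
sum = 5; chi = 5 - 6 = -1

-1


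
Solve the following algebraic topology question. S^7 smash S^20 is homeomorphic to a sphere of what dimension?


S^m ^ S^n = S^{m+n}.
k = 7 + 20 = 27

27


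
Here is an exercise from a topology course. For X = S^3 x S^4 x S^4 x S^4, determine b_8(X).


Each S^d has Poincare polynomial 1 + t^d.
The product S^3 x S^4 x S^4 x S^4 has Poincare polynomial prod(1+t^d_i).
Expanding: b_0=1, b_3=1, b_4=3, b_7=3, b_8=3, b_11=3, b_12=1, b_15=1.
b_8 = 3

3


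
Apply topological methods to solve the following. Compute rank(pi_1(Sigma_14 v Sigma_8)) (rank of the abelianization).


For a wedge: H_1(A v B) = H_1(A) + H_1(B).
b_1(Sigma_14) = 28, b_1(Sigma_8) = 16.
b_1 = 28 + 16 = 44

44


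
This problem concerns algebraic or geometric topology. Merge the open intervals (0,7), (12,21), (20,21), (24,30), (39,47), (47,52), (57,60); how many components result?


Sort and merge overlapping open intervals.
Merged: (0,7), (12,21), (24,30), (39,47), (47,52), (57,60).
Number of components = 6

6


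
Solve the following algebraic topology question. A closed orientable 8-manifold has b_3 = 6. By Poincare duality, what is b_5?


Poincare duality for closed orientable n-manifolds: b_k = b_{n-k}.
Here n = 8, so b_5 = b_3 = 6

6


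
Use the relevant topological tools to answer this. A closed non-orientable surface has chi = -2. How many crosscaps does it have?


chi = 2 - k for closed non-orientable surfaces with k crosscaps.
-2 = 2 - k
k = 2 - (-2) = 4

4


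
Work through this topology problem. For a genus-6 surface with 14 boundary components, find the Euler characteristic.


For a compact orientable surface with genus g and b boundary components: chi = 2 - 2g - b.
chi = 2 - 2*6 - 14 = 2 - 12 - 14 = -24

-24


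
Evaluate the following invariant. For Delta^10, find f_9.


Delta^10 has 10+1 vertices. A 9-face is a choice of 9+1 vertices.
f_9 = C(10+1, 9+1) = C(11,10) = 11

11


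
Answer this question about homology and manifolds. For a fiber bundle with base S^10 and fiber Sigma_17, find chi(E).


chi(S^10) = 2 (n even), chi(Sigma_17) = 2 - 2*17 = -32.
chi(E) = 2 * (-32) = -64

-64


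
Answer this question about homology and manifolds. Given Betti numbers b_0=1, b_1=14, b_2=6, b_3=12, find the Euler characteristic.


chi = sum_k (-1)^k b_k.
= (1) + (-14) + (6) + (-12)
= -19

-19


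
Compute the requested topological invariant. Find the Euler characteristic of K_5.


K_5: V = 5, E = C(5,2) = 10.
chi = V - E = 5 - 10 = -5

-5


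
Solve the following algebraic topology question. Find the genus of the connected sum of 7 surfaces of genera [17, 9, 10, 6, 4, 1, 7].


Genus is additive under connected sum of orientable surfaces.
g = 17 + 9 + 10 + 6 + 4 + 1 + 7 = 54

54


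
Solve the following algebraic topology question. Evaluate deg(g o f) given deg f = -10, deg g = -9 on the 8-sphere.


Degree is multiplicative under composition: deg(g o f) = deg(g) * deg(f).
= -9 * -10 = 90

90


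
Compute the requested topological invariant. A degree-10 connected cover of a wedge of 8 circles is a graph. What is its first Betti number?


Nielsen-Schreier: an index-n subgroup of F_r is free of rank 1 + n(r-1).
Equivalently: chi(cover) = n*chi(base); chi(vee_r S^1) = 1 - 8 = -7.
chi(E) = 10*(-7) = -70; rank = 1 - chi(E) = 1 - (-70) = 71.
rank = 1 + 10*(8-1) = 1 + 70 = 71

71


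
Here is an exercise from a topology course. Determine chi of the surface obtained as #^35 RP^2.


For a non-orientable closed surface with k crosscaps: chi = 2 - k.
Here k = 35.
chi = 2 - 35 = -33

-33


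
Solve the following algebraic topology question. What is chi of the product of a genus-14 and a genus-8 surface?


chi(Sigma_14) = 2 - 2*14 = -26
chi(Sigma_8) = 2 - 2*8 = -14
chi(product) = (-26) * (-14) = 364

364


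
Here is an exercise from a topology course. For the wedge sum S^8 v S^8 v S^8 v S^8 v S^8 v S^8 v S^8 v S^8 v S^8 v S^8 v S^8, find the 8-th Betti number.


For a wedge of spheres, H_k (k>0) is free on one generator per sphere of dimension k.
Spheres of dimension 8: count = 11.
b_8 = 11

11


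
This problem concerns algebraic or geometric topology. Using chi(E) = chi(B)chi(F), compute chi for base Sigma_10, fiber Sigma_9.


For a fiber bundle F -> E -> B (with CW structure): chi(E) = chi(B) * chi(F).
chi(Sigma_10) = -18, chi(Sigma_9) = -16.
chi(E) = (-18) * (-16) = 288

288


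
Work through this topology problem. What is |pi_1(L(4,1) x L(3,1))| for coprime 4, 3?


pi_1(X x Y) = pi_1(X) x pi_1(Y).
pi_1(L(4,1)) = Z/4, pi_1(L(3,1)) = Z/3.
|Z/4 x Z/3| = 4 * 3 = 12

12


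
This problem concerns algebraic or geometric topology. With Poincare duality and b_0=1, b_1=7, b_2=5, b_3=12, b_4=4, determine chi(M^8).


By Poincare duality b_k = b_{8-k}, so full Betti numbers: b_0=1, b_1=7, b_2=5, b_3=12, b_4=4, b_5=12, b_6=5, b_7=7, b_8=1.
chi = sum (-1)^k b_k = -22

-22


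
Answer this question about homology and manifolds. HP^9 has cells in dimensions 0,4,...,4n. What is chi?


HP^9 has one cell in each dimension 0, 4, ..., 4*9 (9+1 cells, all even-dim).
chi = 9 + 1 = 10

10


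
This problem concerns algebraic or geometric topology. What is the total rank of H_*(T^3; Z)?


b_k(T^3) = C(3,k), so the sum over k is sum_k C(3,k) = 2^3.
Total = 2^3 = 8

8


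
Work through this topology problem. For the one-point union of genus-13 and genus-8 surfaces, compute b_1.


For a wedge: H_1(A v B) = H_1(A) + H_1(B).
b_1(Sigma_13) = 26, b_1(Sigma_8) = 16.
b_1 = 26 + 16 = 42

42


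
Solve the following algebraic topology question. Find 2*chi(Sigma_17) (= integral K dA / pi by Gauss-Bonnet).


Gauss-Bonnet: integral K dA = 2*pi*chi(M).
chi(Sigma_17) = 2 - 2*17 = -32.
(integral K dA)/pi = 2*chi = 2*(-32) = -64

-64


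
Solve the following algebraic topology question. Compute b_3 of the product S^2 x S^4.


Each S^d has Poincare polynomial 1 + t^d.
The product S^2 x S^4 has Poincare polynomial prod(1+t^d_i).
Expanding: b_0=1, b_2=1, b_4=1, b_6=1.
b_3 = 0

0


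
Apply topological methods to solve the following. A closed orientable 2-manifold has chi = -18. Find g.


chi = 2 - 2g for closed orientable surfaces.
-18 = 2 - 2g
2g = 2 - (-18) = 20
g = 10

10


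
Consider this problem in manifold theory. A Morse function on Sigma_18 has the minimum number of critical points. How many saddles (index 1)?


A perfect Morse function has m_k = b_k.
For Sigma_18: b_0=1, b_1=2g=36, b_2=1.
Saddles m_1 = 2g = 36

36


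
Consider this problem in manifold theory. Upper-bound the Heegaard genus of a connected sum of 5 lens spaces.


Heegaard genus satisfies g(A#B) <= g(A) + g(B).
Each lens space has g = 1.
Upper bound: 5 * 1 = 5

5


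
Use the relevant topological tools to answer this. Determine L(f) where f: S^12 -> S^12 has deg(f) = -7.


On S^12: L(f) = tr(f_0*) + (-1)^12 tr(f_12*) = 1 + (-1)^12 * deg(f).
L(f) = 1 + (-1)^12 * -7 = 1 + -7 = -6

-6


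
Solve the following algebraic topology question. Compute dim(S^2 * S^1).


Join of spheres: S^m * S^n = S^{m+n+1}.
dim = 2 + 1 + 1 = 4

4


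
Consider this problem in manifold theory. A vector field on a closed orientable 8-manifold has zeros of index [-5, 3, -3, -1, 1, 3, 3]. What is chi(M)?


Poincare-Hopf: chi(M) = sum of indices of zeros.
chi = (-5) + (3) + (-3) + (-1) + (1) + (3) + (3) = 1

1


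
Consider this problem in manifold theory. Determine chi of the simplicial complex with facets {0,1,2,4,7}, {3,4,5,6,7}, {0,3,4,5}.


Enumerate all faces; f-vector: f_0=8, f_1=21, f_2=23, f_3=11, f_4=2.
chi = sum (-1)^k f_k = 1

1


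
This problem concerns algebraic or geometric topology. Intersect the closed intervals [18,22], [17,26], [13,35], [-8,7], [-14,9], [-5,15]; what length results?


Intersection = [max(a_i), min(b_i)] = [18, 7].
Since 18 > 7, the intersection is empty.
Length = 0

0


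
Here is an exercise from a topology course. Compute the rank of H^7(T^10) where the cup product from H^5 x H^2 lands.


Cup product: H^p x H^q -> H^{p+q}; here p+q = 5+2 = 7.
rank H^k(T^n) = C(n,k).
C(10,7) = 120

120


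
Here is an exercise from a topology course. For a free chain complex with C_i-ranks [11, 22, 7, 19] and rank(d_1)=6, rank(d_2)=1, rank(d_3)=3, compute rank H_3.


rank H_k = rank(ker d_k) - rank(im d_{k+1}).
rank(ker d_3) = rank(C_3) - rank(d_3) = 19 - 3 = 16.
rank(im d_{3+1}) = 0.
rank H_3 = 16 - 0 = 16

16


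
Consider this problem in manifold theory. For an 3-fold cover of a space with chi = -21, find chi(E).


For a finite covering: chi(E) = (number of sheets) * chi(B).
chi(E) = 3 * (-21) = -63

-63


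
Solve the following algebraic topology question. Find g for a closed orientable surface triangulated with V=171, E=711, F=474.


chi = V - E + F = 171 - 711 + 474 = -66
For orientable closed surface: chi = 2 - 2g, so g = (2 - chi)/2.
g = (2 - (-66)) / 2 = 68 / 2 = 34

34


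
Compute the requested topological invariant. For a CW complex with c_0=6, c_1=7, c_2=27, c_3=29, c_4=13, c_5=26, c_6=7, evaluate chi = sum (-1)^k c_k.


chi = sum_k (-1)^k c_k.
= (-1)^0*6 + (-1)^1*7 + (-1)^2*27 + (-1)^3*29 + (-1)^4*13 + (-1)^5*26 + (-1)^6*7
= (6) + (-7) + (27) + (-29) + (13) + (-26) + (7)
= -9

-9


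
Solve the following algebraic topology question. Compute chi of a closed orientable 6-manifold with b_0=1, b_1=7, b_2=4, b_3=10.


By Poincare duality b_k = b_{6-k}, so full Betti numbers: b_0=1, b_1=7, b_2=4, b_3=10, b_4=4, b_5=7, b_6=1.
chi = sum (-1)^k b_k = -14

-14


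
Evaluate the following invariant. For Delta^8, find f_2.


Delta^8 has 8+1 vertices. A 2-face is a choice of 2+1 vertices.
f_2 = C(8+1, 2+1) = C(9,3) = 84

84


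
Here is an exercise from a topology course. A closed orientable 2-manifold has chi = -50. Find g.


chi = 2 - 2g for closed orientable surfaces.
-50 = 2 - 2g
2g = 2 - (-50) = 52
g = 26

26


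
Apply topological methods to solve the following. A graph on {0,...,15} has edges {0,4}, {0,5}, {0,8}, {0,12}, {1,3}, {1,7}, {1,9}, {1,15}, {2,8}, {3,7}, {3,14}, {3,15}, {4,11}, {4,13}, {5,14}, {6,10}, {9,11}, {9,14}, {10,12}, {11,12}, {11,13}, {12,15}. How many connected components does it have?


Run DFS/union-find over 16 vertices.
V = 16, E = 22.
Number of components = 1

1


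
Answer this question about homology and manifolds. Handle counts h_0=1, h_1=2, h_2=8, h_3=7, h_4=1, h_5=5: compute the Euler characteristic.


Handles of index k contribute (-1)^k to chi (same as CW cells).
chi = (1) + (-2) + (8) + (-7) + (1) + (-5) = -4

-4


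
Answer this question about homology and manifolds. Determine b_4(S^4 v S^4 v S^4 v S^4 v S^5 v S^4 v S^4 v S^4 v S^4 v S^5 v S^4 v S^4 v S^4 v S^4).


For a wedge of spheres, H_k (k>0) is free on one generator per sphere of dimension k.
Spheres of dimension 4: count = 12.
b_4 = 12

12


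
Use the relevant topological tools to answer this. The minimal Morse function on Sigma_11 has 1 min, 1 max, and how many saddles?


A perfect Morse function has m_k = b_k.
For Sigma_11: b_0=1, b_1=2g=22, b_2=1.
Saddles m_1 = 2g = 22

22


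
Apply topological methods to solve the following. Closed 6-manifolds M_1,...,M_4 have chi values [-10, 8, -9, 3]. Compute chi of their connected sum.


For n-manifolds: chi(A#B) = chi(A) + chi(B) - chi(S^6).
chi(S^6) = 1 + (-1)^6 = 2.
chi(#) = (sum chi_i) - (4-1)*chi(S^6) = -8 - 3*2 = -14

-14


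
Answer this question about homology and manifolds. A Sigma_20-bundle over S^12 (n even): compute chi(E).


chi(S^12) = 2 (n even), chi(Sigma_20) = 2 - 2*20 = -38.
chi(E) = 2 * (-38) = -76

-76


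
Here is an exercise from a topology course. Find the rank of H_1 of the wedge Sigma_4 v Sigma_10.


For a wedge: H_1(A v B) = H_1(A) + H_1(B).
b_1(Sigma_4) = 8, b_1(Sigma_10) = 20.
b_1 = 8 + 20 = 28

28


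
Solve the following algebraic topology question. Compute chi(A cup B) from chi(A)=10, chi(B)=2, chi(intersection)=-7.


chi(A cup B) = chi(A) + chi(B) - chi(A cap B)
= 10 + (2) - (-7)
= 19

19


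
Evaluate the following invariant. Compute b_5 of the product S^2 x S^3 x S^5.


Each S^d has Poincare polynomial 1 + t^d.
The product S^2 x S^3 x S^5 has Poincare polynomial prod(1+t^d_i).
Expanding: b_0=1, b_2=1, b_3=1, b_5=2, b_7=1, b_8=1, b_10=1.
b_5 = 2

2


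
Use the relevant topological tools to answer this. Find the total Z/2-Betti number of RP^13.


H^k(RP^13; Z/2) = Z/2 for each 0 <= k <= 13.
Total dimension = 13 + 1 = 14

14


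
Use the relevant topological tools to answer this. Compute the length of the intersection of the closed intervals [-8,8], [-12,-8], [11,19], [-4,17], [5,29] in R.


Intersection = [max(a_i), min(b_i)] = [11, -8].
Since 11 > -8, the intersection is empty.
Length = 0

0


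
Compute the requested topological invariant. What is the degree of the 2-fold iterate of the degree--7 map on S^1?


deg(f) = -7. Degree is multiplicative: deg(f^2) = (deg f)^2.
deg(f^2) = (-7)^2 = 49

49


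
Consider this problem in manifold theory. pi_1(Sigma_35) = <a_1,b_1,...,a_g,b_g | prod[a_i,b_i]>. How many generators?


Standard presentation: pi_1(Sigma_g) = <a_1,b_1,...,a_g,b_g | [a_1,b_1]...[a_g,b_g] = 1>.
Number of generators = 2g = 2*35 = 70

70


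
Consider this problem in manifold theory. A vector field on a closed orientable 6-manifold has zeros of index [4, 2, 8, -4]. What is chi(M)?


Poincare-Hopf: chi(M) = sum of indices of zeros.
chi = (4) + (2) + (8) + (-4) = 10

10


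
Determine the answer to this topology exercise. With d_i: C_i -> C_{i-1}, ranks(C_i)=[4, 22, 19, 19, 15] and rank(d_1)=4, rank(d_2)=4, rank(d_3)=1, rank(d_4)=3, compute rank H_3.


rank H_k = rank(ker d_k) - rank(im d_{k+1}).
rank(ker d_3) = rank(C_3) - rank(d_3) = 19 - 1 = 18.
rank(im d_{3+1}) = 3.
rank H_3 = 18 - 3 = 15

15


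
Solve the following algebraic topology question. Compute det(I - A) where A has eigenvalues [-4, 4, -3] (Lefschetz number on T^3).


For a torus self-map: L(f) = det(I - A) where A acts on H_1.
L(f) = (1--4) * (1-4) * (1--3) = 5 * -3 * 4 = -60

-60


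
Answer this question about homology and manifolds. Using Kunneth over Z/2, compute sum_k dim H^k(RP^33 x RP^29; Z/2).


dim H^*(RP^n; Z/2) = n+1 (one Z/2 in each degree 0..n).
Total Betti number is multiplicative.
Total = (33+1) * (29+1) = 34 * 30 = 1020

1020


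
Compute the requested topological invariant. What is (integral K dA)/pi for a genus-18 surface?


Gauss-Bonnet: integral K dA = 2*pi*chi(M).
chi(Sigma_18) = 2 - 2*18 = -34.
(integral K dA)/pi = 2*chi = 2*(-34) = -68

-68


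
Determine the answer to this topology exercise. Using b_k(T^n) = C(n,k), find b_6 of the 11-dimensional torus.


By the Kunneth formula, b_k(T^n) = C(n,k).
b_6(T^11) = C(11,6).
C(11,6) = 11!/(6!*5!) = 462

462


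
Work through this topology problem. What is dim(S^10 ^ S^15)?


S^m ^ S^n = S^{m+n}.
k = 10 + 15 = 25

25


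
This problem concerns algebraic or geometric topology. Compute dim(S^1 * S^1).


Join of spheres: S^m * S^n = S^{m+n+1}.
dim = 1 + 1 + 1 = 3

3


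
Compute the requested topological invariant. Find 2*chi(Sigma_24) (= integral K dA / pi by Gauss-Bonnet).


Gauss-Bonnet: integral K dA = 2*pi*chi(M).
chi(Sigma_24) = 2 - 2*24 = -46.
(integral K dA)/pi = 2*chi = 2*(-46) = -92

-92


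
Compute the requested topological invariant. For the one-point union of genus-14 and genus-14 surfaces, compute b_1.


For a wedge: H_1(A v B) = H_1(A) + H_1(B).
b_1(Sigma_14) = 28, b_1(Sigma_14) = 28.
b_1 = 28 + 28 = 56

56


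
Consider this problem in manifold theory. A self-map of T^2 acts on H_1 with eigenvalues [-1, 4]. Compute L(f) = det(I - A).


For a torus self-map: L(f) = det(I - A) where A acts on H_1.
L(f) = (1--1) * (1-4) = 2 * -3 = -6

-6


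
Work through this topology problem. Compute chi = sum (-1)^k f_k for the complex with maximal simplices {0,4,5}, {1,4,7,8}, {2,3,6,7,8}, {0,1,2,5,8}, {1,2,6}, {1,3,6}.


Enumerate all faces; f-vector: f_0=9, f_1=27, f_2=27, f_3=11, f_4=2.
chi = sum (-1)^k f_k = 0

0


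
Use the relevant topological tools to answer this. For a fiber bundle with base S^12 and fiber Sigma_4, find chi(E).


chi(S^12) = 2 (n even), chi(Sigma_4) = 2 - 2*4 = -6.
chi(E) = 2 * (-6) = -12

-12


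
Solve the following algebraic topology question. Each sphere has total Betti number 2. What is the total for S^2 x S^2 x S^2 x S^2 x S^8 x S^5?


Total Betti number is multiplicative under products.
Each S^d (d>=1) has total Betti number 2.
There are 6 sphere factors.
Total = 2^6 = 64

64


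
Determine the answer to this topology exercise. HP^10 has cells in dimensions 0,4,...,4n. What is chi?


HP^10 has one cell in each dimension 0, 4, ..., 4*10 (10+1 cells, all even-dim).
chi = 10 + 1 = 11

11


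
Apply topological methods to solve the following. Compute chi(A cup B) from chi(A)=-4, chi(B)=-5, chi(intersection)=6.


chi(A cup B) = chi(A) + chi(B) - chi(A cap B)
= -4 + (-5) - (6)
= -15

-15


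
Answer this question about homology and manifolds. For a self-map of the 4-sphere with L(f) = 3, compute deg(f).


L(f) = 1 + (-1)^4 deg(f) on S^4.
3 = 1 + (-1)^4 * deg(f)
(-1)^4 * deg(f) = 2
deg(f) = 2

2


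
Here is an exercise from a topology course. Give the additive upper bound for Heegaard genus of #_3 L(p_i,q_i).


Heegaard genus satisfies g(A#B) <= g(A) + g(B).
Each lens space has g = 1.
Upper bound: 3 * 1 = 3

3


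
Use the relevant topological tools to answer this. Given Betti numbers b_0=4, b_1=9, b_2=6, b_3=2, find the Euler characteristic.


chi = sum_k (-1)^k b_k.
= (4) + (-9) + (6) + (-2)
= -1

-1


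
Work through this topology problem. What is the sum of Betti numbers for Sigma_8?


For Sigma_8: b_0 = 1, b_1 = 2g = 16, b_2 = 1.
Total = 1 + 16 + 1 = 18

18


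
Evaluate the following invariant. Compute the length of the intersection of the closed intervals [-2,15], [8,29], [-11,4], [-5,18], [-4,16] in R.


Intersection = [max(a_i), min(b_i)] = [8, 4].
Since 8 > 4, the intersection is empty.
Length = 0

0


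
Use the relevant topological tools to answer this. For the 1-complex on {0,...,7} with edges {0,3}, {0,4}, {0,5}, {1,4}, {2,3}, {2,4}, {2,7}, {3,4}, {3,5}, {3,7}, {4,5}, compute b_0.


Run DFS/union-find over 8 vertices.
V = 8, E = 11.
Number of components = 2

2


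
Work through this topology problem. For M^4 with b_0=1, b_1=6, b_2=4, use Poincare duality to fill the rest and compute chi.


By Poincare duality b_k = b_{4-k}, so full Betti numbers: b_0=1, b_1=6, b_2=4, b_3=6, b_4=1.
chi = sum (-1)^k b_k = -6

-6


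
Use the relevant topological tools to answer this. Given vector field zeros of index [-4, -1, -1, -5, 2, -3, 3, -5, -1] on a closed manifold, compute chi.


Poincare-Hopf: chi(M) = sum of indices of zeros.
chi = (-4) + (-1) + (-1) + (-5) + (2) + (-3) + (3) + (-5) + (-1) = -15

-15


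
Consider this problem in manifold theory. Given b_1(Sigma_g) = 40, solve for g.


For a closed orientable surface: b_1 = 2g.
40 = 2g
g = 40 / 2 = 20

20


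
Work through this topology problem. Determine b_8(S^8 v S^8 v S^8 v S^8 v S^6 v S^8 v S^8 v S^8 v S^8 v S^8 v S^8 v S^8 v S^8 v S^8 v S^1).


For a wedge of spheres, H_k (k>0) is free on one generator per sphere of dimension k.
Spheres of dimension 8: count = 13.
b_8 = 13

13


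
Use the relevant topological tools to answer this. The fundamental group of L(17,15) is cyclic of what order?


pi_1(L(p,q)) = Z/pZ for any q coprime to p.
|pi_1(L(17,15))| = 17

17


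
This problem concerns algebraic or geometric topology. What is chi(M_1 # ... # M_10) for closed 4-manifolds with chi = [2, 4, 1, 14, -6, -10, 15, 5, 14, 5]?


For n-manifolds: chi(A#B) = chi(A) + chi(B) - chi(S^4).
chi(S^4) = 1 + (-1)^4 = 2.
chi(#) = (sum chi_i) - (10-1)*chi(S^4) = 44 - 9*2 = 26

26


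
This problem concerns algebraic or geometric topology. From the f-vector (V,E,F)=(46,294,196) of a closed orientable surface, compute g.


chi = V - E + F = 46 - 294 + 196 = -52
For orientable closed surface: chi = 2 - 2g, so g = (2 - chi)/2.
g = (2 - (-52)) / 2 = 54 / 2 = 27

27


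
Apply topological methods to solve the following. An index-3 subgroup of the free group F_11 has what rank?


Nielsen-Schreier: an index-n subgroup of F_r is free of rank 1 + n(r-1).
Equivalently: chi(cover) = n*chi(base); chi(vee_r S^1) = 1 - 11 = -10.
chi(E) = 3*(-10) = -30; rank = 1 - chi(E) = 1 - (-30) = 31.
rank = 1 + 3*(11-1) = 1 + 30 = 31

31


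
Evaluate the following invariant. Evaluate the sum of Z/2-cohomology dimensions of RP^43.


H^k(RP^43; Z/2) = Z/2 for each 0 <= k <= 43.
Total dimension = 43 + 1 = 44

44


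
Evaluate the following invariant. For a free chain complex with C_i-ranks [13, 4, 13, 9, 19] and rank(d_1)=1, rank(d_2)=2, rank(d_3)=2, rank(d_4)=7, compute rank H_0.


rank H_k = rank(ker d_k) - rank(im d_{k+1}).
rank(ker d_0) = rank(C_0) - rank(d_0) = 13 - 0 = 13.
rank(im d_{0+1}) = 1.
rank H_0 = 13 - 1 = 12

12


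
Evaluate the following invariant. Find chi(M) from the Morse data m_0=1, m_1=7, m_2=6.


Morse theory: chi(M) = sum_k (-1)^k m_k where m_k = #(index-k critical points).
= (1) + (-7) + (6) = 0

0


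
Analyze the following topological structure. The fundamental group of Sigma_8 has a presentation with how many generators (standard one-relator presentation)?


Standard presentation: pi_1(Sigma_g) = <a_1,b_1,...,a_g,b_g | [a_1,b_1]...[a_g,b_g] = 1>.
Number of generators = 2g = 2*8 = 16

16


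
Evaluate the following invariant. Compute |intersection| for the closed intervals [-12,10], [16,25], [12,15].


Intersection = [max(a_i), min(b_i)] = [16, 10].
Since 16 > 10, the intersection is empty.
Length = 0

0


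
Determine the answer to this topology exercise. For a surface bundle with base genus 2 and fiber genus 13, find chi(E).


For a fiber bundle F -> E -> B (with CW structure): chi(E) = chi(B) * chi(F).
chi(Sigma_2) = -2, chi(Sigma_13) = -24.
chi(E) = (-2) * (-24) = 48

48


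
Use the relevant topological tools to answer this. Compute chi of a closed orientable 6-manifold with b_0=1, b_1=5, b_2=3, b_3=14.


By Poincare duality b_k = b_{6-k}, so full Betti numbers: b_0=1, b_1=5, b_2=3, b_3=14, b_4=3, b_5=5, b_6=1.
chi = sum (-1)^k b_k = -16

-16


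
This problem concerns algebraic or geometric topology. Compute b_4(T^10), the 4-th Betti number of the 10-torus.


By the Kunneth formula, b_k(T^n) = C(n,k).
b_4(T^10) = C(10,4).
C(10,4) = 10!/(4!*6!) = 210

210


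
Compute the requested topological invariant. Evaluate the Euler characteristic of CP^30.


CP^30 has one cell in each even dimension 0, 2, ..., 2*30 (30+1 cells total).
All cells are even-dimensional, so chi = number of cells.
chi = 30 + 1 = 31

31


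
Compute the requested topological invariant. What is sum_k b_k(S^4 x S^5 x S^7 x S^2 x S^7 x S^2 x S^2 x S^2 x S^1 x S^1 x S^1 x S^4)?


Total Betti number is multiplicative under products.
Each S^d (d>=1) has total Betti number 2.
There are 12 sphere factors.
Total = 2^12 = 4096

4096


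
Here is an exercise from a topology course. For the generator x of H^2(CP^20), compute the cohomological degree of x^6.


|x| = 2 in H^*(CP^n).
|x^6| = 6 * |x| = 6 * 2 = 12

12


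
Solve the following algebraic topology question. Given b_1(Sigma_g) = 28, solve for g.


For a closed orientable surface: b_1 = 2g.
28 = 2g
g = 28 / 2 = 14

14


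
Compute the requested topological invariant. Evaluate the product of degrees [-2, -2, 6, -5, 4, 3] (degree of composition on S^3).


Degree is multiplicative: deg(composition) = product of degrees.
= (-2) * (-2) * (6) * (-5) * (4) * (3) = -1440

-1440


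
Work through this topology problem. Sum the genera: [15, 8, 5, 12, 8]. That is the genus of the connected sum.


Genus is additive under connected sum of orientable surfaces.
g = 15 + 8 + 5 + 12 + 8 = 48

48


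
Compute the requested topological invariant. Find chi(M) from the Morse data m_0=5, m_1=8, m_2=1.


Morse theory: chi(M) = sum_k (-1)^k m_k where m_k = #(index-k critical points).
= (5) + (-8) + (1) = -2

-2


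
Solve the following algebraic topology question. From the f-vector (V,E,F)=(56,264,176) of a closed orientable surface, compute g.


chi = V - E + F = 56 - 264 + 176 = -32
For orientable closed surface: chi = 2 - 2g, so g = (2 - chi)/2.
g = (2 - (-32)) / 2 = 34 / 2 = 17

17
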